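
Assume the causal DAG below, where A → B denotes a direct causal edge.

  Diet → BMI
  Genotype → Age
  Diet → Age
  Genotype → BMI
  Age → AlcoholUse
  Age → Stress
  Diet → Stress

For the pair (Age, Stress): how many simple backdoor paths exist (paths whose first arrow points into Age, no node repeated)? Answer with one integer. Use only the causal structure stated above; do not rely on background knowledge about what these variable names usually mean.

2

A backdoor path from Age to Stress is any simple undirected path whose first edge points into Age (i.e. leaves Age via a parent).
Parents of Age: {Diet, Genotype}.
Enumerating:
  P1: Age <- Genotype -> BMI <- Diet -> Stress
  P2: Age <- Diet -> Stress
That exhausts the simple backdoor paths. Count: 2.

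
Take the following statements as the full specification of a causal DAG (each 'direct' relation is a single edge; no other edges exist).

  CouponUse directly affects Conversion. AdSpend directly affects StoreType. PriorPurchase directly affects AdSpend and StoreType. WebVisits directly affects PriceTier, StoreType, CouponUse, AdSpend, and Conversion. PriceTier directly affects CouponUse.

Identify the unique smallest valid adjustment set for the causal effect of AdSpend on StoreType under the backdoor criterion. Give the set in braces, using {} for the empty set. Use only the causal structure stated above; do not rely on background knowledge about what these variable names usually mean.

Variables eligible for adjustment (non-descendants of AdSpend, excluding AdSpend and StoreType): {Conversion, CouponUse, PriceTier, PriorPurchase, WebVisits}.
Backdoor paths from AdSpend to StoreType:
  P1: AdSpend <- PriorPurchase -> StoreType
  P2: AdSpend <- WebVisits -> StoreType
The empty set is not sufficient: P1 (AdSpend <- PriorPurchase -> StoreType) has no collider blocking it and no conditioned non-collider, so it is open.
Try {PriorPurchase, WebVisits}:
  P1: blocked at fork node PriorPurchase ∈ conditioning set.
  P2: blocked at fork node WebVisits ∈ conditioning set.
{PriorPurchase, WebVisits} contains no descendant of AdSpend and blocks every backdoor path.
Every element of {PriorPurchase, WebVisits} is needed (dropping PriorPurchase leaves P1 open; dropping WebVisits leaves P2 open), so no proper subset is valid.
Among all size-2 subsets of the eligible variables, only {PriorPurchase, WebVisits} blocks every backdoor path, so it is the unique smallest valid adjustment set.

{PriorPurchase, WebVisits}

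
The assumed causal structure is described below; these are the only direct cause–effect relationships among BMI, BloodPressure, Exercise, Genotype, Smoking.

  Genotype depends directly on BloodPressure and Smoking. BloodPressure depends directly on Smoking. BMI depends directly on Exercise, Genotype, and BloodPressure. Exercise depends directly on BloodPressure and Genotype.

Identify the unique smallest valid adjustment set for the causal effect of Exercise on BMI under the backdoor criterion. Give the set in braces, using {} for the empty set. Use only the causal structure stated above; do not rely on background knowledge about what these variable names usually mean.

Variables eligible for adjustment (non-descendants of Exercise, excluding Exercise and BMI): {BloodPressure, Genotype, Smoking}.
Backdoor paths from Exercise to BMI:
  P1: Exercise <- BloodPressure <- Smoking -> Genotype -> BMI
  P2: Exercise <- BloodPressure -> Genotype -> BMI
  P3: Exercise <- BloodPressure -> BMI
  P4: Exercise <- Genotype <- Smoking -> BloodPressure -> BMI
  P5: Exercise <- Genotype <- BloodPressure -> BMI
  P6: Exercise <- Genotype -> BMI
The empty set is not sufficient: P1 (Exercise <- BloodPressure <- Smoking -> Genotype -> BMI) has no collider blocking it and no conditioned non-collider, so it is open.
Try {BloodPressure, Genotype}:
  P1: blocked at chain node BloodPressure ∈ conditioning set.
  P2: blocked at fork node BloodPressure ∈ conditioning set.
  P3: blocked at fork node BloodPressure ∈ conditioning set.
  P4: blocked at chain node Genotype ∈ conditioning set.
  P5: blocked at chain node Genotype ∈ conditioning set.
  P6: blocked at fork node Genotype ∈ conditioning set.
{BloodPressure, Genotype} contains no descendant of Exercise and blocks every backdoor path.
Every element of {BloodPressure, Genotype} is needed (dropping BloodPressure leaves P3 open; dropping Genotype leaves P6 open), so no proper subset is valid.
Among all size-2 subsets of the eligible variables, only {BloodPressure, Genotype} blocks every backdoor path, so it is the unique smallest valid adjustment set.

{BloodPressure, Genotype}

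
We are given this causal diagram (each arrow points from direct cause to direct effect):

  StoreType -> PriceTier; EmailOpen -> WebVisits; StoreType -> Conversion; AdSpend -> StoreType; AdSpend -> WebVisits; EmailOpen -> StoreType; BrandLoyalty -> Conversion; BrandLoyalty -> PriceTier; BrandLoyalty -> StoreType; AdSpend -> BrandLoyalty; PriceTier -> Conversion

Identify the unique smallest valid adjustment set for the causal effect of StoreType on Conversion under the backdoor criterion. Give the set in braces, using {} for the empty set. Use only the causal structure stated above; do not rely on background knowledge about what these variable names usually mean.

Variables eligible for adjustment (non-descendants of StoreType, excluding StoreType and Conversion): {AdSpend, BrandLoyalty, EmailOpen, WebVisits}.
Backdoor paths from StoreType to Conversion:
  P1: StoreType <- EmailOpen -> WebVisits <- AdSpend -> BrandLoyalty -> PriceTier -> Conversion
  P2: StoreType <- EmailOpen -> WebVisits <- AdSpend -> BrandLoyalty -> Conversion
  P3: StoreType <- AdSpend -> BrandLoyalty -> PriceTier -> Conversion
  P4: StoreType <- AdSpend -> BrandLoyalty -> Conversion
  P5: StoreType <- BrandLoyalty -> PriceTier -> Conversion
  P6: StoreType <- BrandLoyalty -> Conversion
The empty set is not sufficient: P3 (StoreType <- AdSpend -> BrandLoyalty -> PriceTier -> Conversion) has no collider blocking it and no conditioned non-collider, so it is open.
Try {BrandLoyalty}:
  P1: blocked at collider WebVisits (neither it nor any descendant is in the conditioning set).
  P2: blocked at collider WebVisits (neither it nor any descendant is in the conditioning set).
  P3: blocked at chain node BrandLoyalty ∈ conditioning set.
  P4: blocked at chain node BrandLoyalty ∈ conditioning set.
  P5: blocked at fork node BrandLoyalty ∈ conditioning set.
  P6: blocked at fork node BrandLoyalty ∈ conditioning set.
{BrandLoyalty} contains no descendant of StoreType and blocks every backdoor path.
No other singleton works — e.g. {EmailOpen} leaves P3 open — so {BrandLoyalty} is the unique smallest valid adjustment set.

{BrandLoyalty}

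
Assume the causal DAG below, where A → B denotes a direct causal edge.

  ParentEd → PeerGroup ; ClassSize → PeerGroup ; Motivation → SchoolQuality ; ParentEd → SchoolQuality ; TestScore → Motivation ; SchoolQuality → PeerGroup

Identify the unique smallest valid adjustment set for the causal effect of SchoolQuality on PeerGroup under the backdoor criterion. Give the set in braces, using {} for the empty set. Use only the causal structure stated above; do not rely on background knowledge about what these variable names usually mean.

Variables eligible for adjustment (non-descendants of SchoolQuality, excluding SchoolQuality and PeerGroup): {ClassSize, Motivation, ParentEd, TestScore}.
Backdoor paths from SchoolQuality to PeerGroup:
  P1: SchoolQuality <- ParentEd -> PeerGroup
The empty set is not sufficient: P1 (SchoolQuality <- ParentEd -> PeerGroup) has no collider blocking it and no conditioned non-collider, so it is open.
Try {ParentEd}:
  P1: blocked at fork node ParentEd ∈ conditioning set.
{ParentEd} contains no descendant of SchoolQuality and blocks every backdoor path.
No other singleton works — e.g. {TestScore} leaves P1 open — so {ParentEd} is the unique smallest valid adjustment set.

{ParentEd}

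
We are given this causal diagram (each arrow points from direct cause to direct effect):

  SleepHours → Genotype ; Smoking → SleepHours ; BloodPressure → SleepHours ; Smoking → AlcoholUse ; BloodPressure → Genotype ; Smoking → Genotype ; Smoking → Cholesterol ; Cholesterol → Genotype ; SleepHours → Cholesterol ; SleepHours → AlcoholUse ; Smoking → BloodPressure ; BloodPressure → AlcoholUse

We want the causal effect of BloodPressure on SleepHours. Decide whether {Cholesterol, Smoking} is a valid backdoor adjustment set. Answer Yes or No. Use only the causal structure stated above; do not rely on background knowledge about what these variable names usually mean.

No

Backdoor paths from BloodPressure to SleepHours (paths whose first edge points into BloodPressure):
  P1: BloodPressure <- Smoking -> SleepHours
  P2: BloodPressure <- Smoking -> Cholesterol <- SleepHours
  P3: BloodPressure <- Smoking -> Cholesterol -> Genotype <- SleepHours
  P4: BloodPressure <- Smoking -> Genotype <- SleepHours
  P5: BloodPressure <- Smoking -> Genotype <- Cholesterol <- SleepHours
  P6: BloodPressure <- Smoking -> AlcoholUse <- SleepHours
Condition 1 (no descendant of BloodPressure in the set): FAILS — Cholesterol is a descendant of BloodPressure.
Condition 2 (every backdoor path blocked by {Cholesterol, Smoking}):
  P1: blocked at fork node Smoking ∈ conditioning set.
  P2: blocked at fork node Smoking ∈ conditioning set.
  P3: blocked at fork node Smoking ∈ conditioning set.
  P4: blocked at fork node Smoking ∈ conditioning set.
  P5: blocked at fork node Smoking ∈ conditioning set.
  P6: blocked at fork node Smoking ∈ conditioning set.
{Cholesterol, Smoking} does not satisfy the backdoor criterion.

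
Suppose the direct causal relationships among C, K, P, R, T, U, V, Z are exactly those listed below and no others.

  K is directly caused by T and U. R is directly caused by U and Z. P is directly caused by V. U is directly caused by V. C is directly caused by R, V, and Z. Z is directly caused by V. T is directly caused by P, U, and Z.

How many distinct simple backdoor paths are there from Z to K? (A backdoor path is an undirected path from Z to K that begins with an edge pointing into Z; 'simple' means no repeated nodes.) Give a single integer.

A backdoor path from Z to K is any simple undirected path whose first edge points into Z (i.e. leaves Z via a parent).
Parents of Z: {V}.
Enumerating:
  P1: Z <- V -> P -> T <- U -> K
  P2: Z <- V -> P -> T -> K
  P3: Z <- V -> U -> T -> K
  P4: Z <- V -> U -> K
  P5: Z <- V -> C <- R <- U -> T -> K
  P6: Z <- V -> C <- R <- U -> K
That exhausts the simple backdoor paths. Count: 6.

6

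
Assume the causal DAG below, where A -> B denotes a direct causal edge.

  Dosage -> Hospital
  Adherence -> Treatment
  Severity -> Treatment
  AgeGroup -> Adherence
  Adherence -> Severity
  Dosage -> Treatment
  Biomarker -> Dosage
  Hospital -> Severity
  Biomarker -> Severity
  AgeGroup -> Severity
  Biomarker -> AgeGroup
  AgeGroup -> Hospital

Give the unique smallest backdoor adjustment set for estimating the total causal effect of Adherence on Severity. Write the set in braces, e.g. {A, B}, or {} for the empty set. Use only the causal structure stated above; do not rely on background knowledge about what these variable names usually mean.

Variables eligible for adjustment (non-descendants of Adherence, excluding Adherence and Severity): {AgeGroup, Biomarker, Dosage, Hospital}.
Backdoor paths from Adherence to Severity:
  P1: Adherence <- AgeGroup <- Biomarker -> Dosage -> Hospital -> Severity
  P2: Adherence <- AgeGroup <- Biomarker -> Dosage -> Treatment <- Severity
  P3: Adherence <- AgeGroup <- Biomarker -> Severity
  P4: Adherence <- AgeGroup -> Hospital <- Dosage <- Biomarker -> Severity
  P5: Adherence <- AgeGroup -> Hospital <- Dosage -> Treatment <- Severity
  P6: Adherence <- AgeGroup -> Hospital -> Severity
  P7: Adherence <- AgeGroup -> Severity
The empty set is not sufficient: P1 (Adherence <- AgeGroup <- Biomarker -> Dosage -> Hospital -> Severity) has no collider blocking it and no conditioned non-collider, so it is open.
Try {AgeGroup}:
  P1: blocked at chain node AgeGroup ∈ conditioning set.
  P2: blocked at chain node AgeGroup ∈ conditioning set.
  P3: blocked at chain node AgeGroup ∈ conditioning set.
  P4: blocked at fork node AgeGroup ∈ conditioning set.
  P5: blocked at fork node AgeGroup ∈ conditioning set.
  P6: blocked at fork node AgeGroup ∈ conditioning set.
  P7: blocked at fork node AgeGroup ∈ conditioning set.
{AgeGroup} contains no descendant of Adherence and blocks every backdoor path.
No other singleton works — e.g. {Biomarker} leaves P6 open — so {AgeGroup} is the unique smallest valid adjustment set.

{AgeGroup}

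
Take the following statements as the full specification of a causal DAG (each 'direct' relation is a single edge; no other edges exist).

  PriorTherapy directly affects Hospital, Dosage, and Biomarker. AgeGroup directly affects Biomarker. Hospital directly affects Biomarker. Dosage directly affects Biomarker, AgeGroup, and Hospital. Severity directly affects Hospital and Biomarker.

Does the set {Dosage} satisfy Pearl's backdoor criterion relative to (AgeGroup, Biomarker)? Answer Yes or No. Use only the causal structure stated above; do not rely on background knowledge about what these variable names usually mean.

Backdoor paths from AgeGroup to Biomarker (paths whose first edge points into AgeGroup):
  P1: AgeGroup <- Dosage <- PriorTherapy -> Hospital <- Severity -> Biomarker
  P2: AgeGroup <- Dosage <- PriorTherapy -> Hospital -> Biomarker
  P3: AgeGroup <- Dosage <- PriorTherapy -> Biomarker
  P4: AgeGroup <- Dosage -> Hospital <- PriorTherapy -> Biomarker
  P5: AgeGroup <- Dosage -> Hospital <- Severity -> Biomarker
  P6: AgeGroup <- Dosage -> Hospital -> Biomarker
  P7: AgeGroup <- Dosage -> Biomarker
Condition 1 (no descendant of AgeGroup in the set): holds — descendants of AgeGroup are {Biomarker}; none are in {Dosage}.
Condition 2 (every backdoor path blocked by {Dosage}):
  P1: blocked at chain node Dosage ∈ conditioning set.
  P2: blocked at chain node Dosage ∈ conditioning set.
  P3: blocked at chain node Dosage ∈ conditioning set.
  P4: blocked at fork node Dosage ∈ conditioning set.
  P5: blocked at fork node Dosage ∈ conditioning set.
  P6: blocked at fork node Dosage ∈ conditioning set.
  P7: blocked at fork node Dosage ∈ conditioning set.
{Dosage} satisfies the backdoor criterion.

Yes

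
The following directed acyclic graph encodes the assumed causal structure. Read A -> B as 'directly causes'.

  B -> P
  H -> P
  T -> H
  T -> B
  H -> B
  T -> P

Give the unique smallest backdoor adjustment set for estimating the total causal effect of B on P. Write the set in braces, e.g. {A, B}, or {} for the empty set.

{H, T}

Variables eligible for adjustment (non-descendants of B, excluding B and P): {H, T}.
Backdoor paths from B to P:
  P1: B <- T -> H -> P
  P2: B <- T -> P
  P3: B <- H <- T -> P
  P4: B <- H -> P
The empty set is not sufficient: P1 (B <- T -> H -> P) has no collider blocking it and no conditioned non-collider, so it is open.
Try {H, T}:
  P1: blocked at fork node T ∈ conditioning set.
  P2: blocked at fork node T ∈ conditioning set.
  P3: blocked at chain node H ∈ conditioning set.
  P4: blocked at fork node H ∈ conditioning set.
{H, T} contains no descendant of B and blocks every backdoor path.
Every element of {H, T} is needed (dropping H leaves P4 open; dropping T leaves P2 open), so no proper subset is valid.
Among all size-2 subsets of the eligible variables, only {H, T} blocks every backdoor path, so it is the unique smallest valid adjustment set.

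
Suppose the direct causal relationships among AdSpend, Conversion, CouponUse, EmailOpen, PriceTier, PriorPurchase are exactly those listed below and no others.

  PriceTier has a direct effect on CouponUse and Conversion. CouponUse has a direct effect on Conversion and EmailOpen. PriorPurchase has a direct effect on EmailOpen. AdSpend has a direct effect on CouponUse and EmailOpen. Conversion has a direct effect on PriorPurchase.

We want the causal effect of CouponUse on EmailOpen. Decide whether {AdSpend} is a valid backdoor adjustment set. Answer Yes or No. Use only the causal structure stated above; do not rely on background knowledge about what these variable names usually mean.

No

Backdoor paths from CouponUse to EmailOpen (paths whose first edge points into CouponUse):
  P1: CouponUse <- PriceTier -> Conversion -> PriorPurchase -> EmailOpen
  P2: CouponUse <- AdSpend -> EmailOpen
Condition 1 (no descendant of CouponUse in the set): holds — descendants of CouponUse are {Conversion, EmailOpen, PriorPurchase}; none are in {AdSpend}.
Condition 2 (every backdoor path blocked by {AdSpend}):
  P1: open — no interior node is in the conditioning set.
  P2: blocked at fork node AdSpend ∈ conditioning set.
{AdSpend} does not satisfy the backdoor criterion.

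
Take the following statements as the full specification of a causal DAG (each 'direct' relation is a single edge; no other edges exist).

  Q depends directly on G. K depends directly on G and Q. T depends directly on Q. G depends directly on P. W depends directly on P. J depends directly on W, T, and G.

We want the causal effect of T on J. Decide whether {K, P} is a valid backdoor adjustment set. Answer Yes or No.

No

Backdoor paths from T to J (paths whose first edge points into T):
  P1: T <- Q <- G <- P -> W -> J
  P2: T <- Q <- G -> J
  P3: T <- Q -> K <- G <- P -> W -> J
  P4: T <- Q -> K <- G -> J
Condition 1 (no descendant of T in the set): holds — descendants of T are {J}; none are in {K, P}.
Condition 2 (every backdoor path blocked by {K, P}):
  P1: blocked at fork node P ∈ conditioning set.
  P2: open — no interior node is in the conditioning set.
  P3: blocked at fork node P ∈ conditioning set.
  P4: open — collider(s) K are conditioned on (or have a conditioned descendant) and no non-collider on the path is in the set.
{K, P} does not satisfy the backdoor criterion.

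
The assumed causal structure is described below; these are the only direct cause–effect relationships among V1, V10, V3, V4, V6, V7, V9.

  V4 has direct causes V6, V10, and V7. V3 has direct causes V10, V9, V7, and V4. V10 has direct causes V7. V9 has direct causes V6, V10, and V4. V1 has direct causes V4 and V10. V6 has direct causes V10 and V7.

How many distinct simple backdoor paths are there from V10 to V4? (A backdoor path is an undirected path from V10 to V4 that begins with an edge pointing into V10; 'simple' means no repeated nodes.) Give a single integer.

7

A backdoor path from V10 to V4 is any simple undirected path whose first edge points into V10 (i.e. leaves V10 via a parent).
Parents of V10: {V7}.
Enumerating:
  P1: V10 <- V7 -> V6 -> V4
  P2: V10 <- V7 -> V6 -> V9 <- V4
  P3: V10 <- V7 -> V6 -> V9 -> V3 <- V4
  P4: V10 <- V7 -> V4
  P5: V10 <- V7 -> V3 <- V4
  P6: V10 <- V7 -> V3 <- V9 <- V6 -> V4
  P7: V10 <- V7 -> V3 <- V9 <- V4
That exhausts the simple backdoor paths. Count: 7.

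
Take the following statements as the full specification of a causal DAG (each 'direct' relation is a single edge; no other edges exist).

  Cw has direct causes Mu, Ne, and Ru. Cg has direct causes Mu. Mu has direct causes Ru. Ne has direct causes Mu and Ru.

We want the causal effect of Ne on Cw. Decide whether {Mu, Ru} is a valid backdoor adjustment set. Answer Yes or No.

Yes

Backdoor paths from Ne to Cw (paths whose first edge points into Ne):
  P1: Ne <- Ru -> Mu -> Cw
  P2: Ne <- Ru -> Cw
  P3: Ne <- Mu <- Ru -> Cw
  P4: Ne <- Mu -> Cw
Condition 1 (no descendant of Ne in the set): holds — descendants of Ne are {Cw}; none are in {Mu, Ru}.
Condition 2 (every backdoor path blocked by {Mu, Ru}):
  P1: blocked at fork node Ru ∈ conditioning set.
  P2: blocked at fork node Ru ∈ conditioning set.
  P3: blocked at chain node Mu ∈ conditioning set.
  P4: blocked at fork node Mu ∈ conditioning set.
{Mu, Ru} satisfies the backdoor criterion.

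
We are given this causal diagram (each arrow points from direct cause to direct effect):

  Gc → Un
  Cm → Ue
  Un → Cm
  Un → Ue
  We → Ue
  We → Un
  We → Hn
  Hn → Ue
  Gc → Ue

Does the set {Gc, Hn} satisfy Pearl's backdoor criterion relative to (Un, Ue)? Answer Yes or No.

Backdoor paths from Un to Ue (paths whose first edge points into Un):
  P1: Un <- Gc -> Ue
  P2: Un <- We -> Hn -> Ue
  P3: Un <- We -> Ue
Condition 1 (no descendant of Un in the set): holds — descendants of Un are {Cm, Ue}; none are in {Gc, Hn}.
Condition 2 (every backdoor path blocked by {Gc, Hn}):
  P1: blocked at fork node Gc ∈ conditioning set.
  P2: blocked at chain node Hn ∈ conditioning set.
  P3: open — no interior node is in the conditioning set.
{Gc, Hn} does not satisfy the backdoor criterion.

No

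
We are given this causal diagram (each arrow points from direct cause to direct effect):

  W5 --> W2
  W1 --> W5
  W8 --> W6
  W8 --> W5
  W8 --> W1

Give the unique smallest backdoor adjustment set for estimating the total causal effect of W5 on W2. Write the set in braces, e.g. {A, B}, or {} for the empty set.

{}

Variables eligible for adjustment (non-descendants of W5, excluding W5 and W2): {W1, W6, W8}.
Backdoor paths from W5 to W2:
  (none)
With no backdoor paths the empty set already satisfies the criterion, and it is trivially minimal.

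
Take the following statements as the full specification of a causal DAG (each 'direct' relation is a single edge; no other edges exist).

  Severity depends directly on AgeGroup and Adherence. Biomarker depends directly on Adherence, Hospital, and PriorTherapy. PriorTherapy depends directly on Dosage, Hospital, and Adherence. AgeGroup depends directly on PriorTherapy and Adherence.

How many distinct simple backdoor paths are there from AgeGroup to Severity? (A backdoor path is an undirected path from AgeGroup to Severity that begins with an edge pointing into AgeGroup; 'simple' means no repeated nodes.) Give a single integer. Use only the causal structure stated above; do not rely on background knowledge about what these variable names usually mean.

4

A backdoor path from AgeGroup to Severity is any simple undirected path whose first edge points into AgeGroup (i.e. leaves AgeGroup via a parent).
Parents of AgeGroup: {Adherence, PriorTherapy}.
Enumerating:
  P1: AgeGroup <- Adherence -> Severity
  P2: AgeGroup <- PriorTherapy <- Adherence -> Severity
  P3: AgeGroup <- PriorTherapy <- Hospital -> Biomarker <- Adherence -> Severity
  P4: AgeGroup <- PriorTherapy -> Biomarker <- Adherence -> Severity
That exhausts the simple backdoor paths. Count: 4.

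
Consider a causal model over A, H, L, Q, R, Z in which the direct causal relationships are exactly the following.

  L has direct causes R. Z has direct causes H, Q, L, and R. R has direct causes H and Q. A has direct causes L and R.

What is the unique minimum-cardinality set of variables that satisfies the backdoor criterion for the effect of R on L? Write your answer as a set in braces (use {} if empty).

{}

Variables eligible for adjustment (non-descendants of R, excluding R and L): {H, Q}.
Backdoor paths from R to L:
  P1: R <- H -> Z <- L
  P2: R <- Q -> Z <- L
Each backdoor path contains an unconditioned collider, so every path is already blocked with the empty conditioning set:
  P1: blocked at collider Z (neither it nor any descendant is in the conditioning set).
  P2: blocked at collider Z (neither it nor any descendant is in the conditioning set).
The empty set is therefore the unique smallest valid set.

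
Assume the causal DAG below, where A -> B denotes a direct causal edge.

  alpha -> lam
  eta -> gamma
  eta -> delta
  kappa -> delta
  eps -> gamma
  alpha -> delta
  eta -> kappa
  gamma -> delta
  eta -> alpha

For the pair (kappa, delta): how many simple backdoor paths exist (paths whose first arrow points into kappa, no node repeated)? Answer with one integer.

3

A backdoor path from kappa to delta is any simple undirected path whose first edge points into kappa (i.e. leaves kappa via a parent).
Parents of kappa: {eta}.
Enumerating:
  P1: kappa <- eta -> alpha -> delta
  P2: kappa <- eta -> gamma -> delta
  P3: kappa <- eta -> delta
That exhausts the simple backdoor paths. Count: 3.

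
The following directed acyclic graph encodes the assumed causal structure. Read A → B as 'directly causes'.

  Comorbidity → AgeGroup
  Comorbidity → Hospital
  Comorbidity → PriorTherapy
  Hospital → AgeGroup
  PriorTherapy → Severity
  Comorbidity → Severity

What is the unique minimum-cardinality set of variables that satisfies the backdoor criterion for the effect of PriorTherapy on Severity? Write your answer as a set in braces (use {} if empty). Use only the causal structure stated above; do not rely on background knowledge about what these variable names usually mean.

Variables eligible for adjustment (non-descendants of PriorTherapy, excluding PriorTherapy and Severity): {AgeGroup, Comorbidity, Hospital}.
Backdoor paths from PriorTherapy to Severity:
  P1: PriorTherapy <- Comorbidity -> Severity
The empty set is not sufficient: P1 (PriorTherapy <- Comorbidity -> Severity) has no collider blocking it and no conditioned non-collider, so it is open.
Try {Comorbidity}:
  P1: blocked at fork node Comorbidity ∈ conditioning set.
{Comorbidity} contains no descendant of PriorTherapy and blocks every backdoor path.
No other singleton works — e.g. {Hospital} leaves P1 open — so {Comorbidity} is the unique smallest valid adjustment set.

{Comorbidity}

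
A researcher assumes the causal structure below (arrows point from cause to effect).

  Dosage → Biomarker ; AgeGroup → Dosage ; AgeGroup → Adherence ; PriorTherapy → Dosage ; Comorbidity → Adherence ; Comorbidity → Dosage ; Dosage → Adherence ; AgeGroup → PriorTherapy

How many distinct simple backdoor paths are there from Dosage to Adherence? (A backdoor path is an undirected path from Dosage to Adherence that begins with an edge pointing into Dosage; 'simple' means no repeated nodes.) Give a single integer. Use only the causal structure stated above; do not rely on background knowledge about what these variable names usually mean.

3

A backdoor path from Dosage to Adherence is any simple undirected path whose first edge points into Dosage (i.e. leaves Dosage via a parent).
Parents of Dosage: {AgeGroup, Comorbidity, PriorTherapy}.
Enumerating:
  P1: Dosage <- AgeGroup -> Adherence
  P2: Dosage <- Comorbidity -> Adherence
  P3: Dosage <- PriorTherapy <- AgeGroup -> Adherence
That exhausts the simple backdoor paths. Count: 3.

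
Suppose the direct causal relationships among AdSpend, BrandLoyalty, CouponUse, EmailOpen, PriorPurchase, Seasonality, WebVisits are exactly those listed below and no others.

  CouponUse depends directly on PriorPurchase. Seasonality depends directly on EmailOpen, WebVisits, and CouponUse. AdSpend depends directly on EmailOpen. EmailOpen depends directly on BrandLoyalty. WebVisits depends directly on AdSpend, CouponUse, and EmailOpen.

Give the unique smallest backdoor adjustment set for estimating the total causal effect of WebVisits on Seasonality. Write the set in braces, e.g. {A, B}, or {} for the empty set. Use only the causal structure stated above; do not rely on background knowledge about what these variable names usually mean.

{CouponUse, EmailOpen}

Variables eligible for adjustment (non-descendants of WebVisits, excluding WebVisits and Seasonality): {AdSpend, BrandLoyalty, CouponUse, EmailOpen, PriorPurchase}.
Backdoor paths from WebVisits to Seasonality:
  P1: WebVisits <- CouponUse -> Seasonality
  P2: WebVisits <- EmailOpen -> Seasonality
  P3: WebVisits <- AdSpend <- EmailOpen -> Seasonality
The empty set is not sufficient: P1 (WebVisits <- CouponUse -> Seasonality) has no collider blocking it and no conditioned non-collider, so it is open.
Try {CouponUse, EmailOpen}:
  P1: blocked at fork node CouponUse ∈ conditioning set.
  P2: blocked at fork node EmailOpen ∈ conditioning set.
  P3: blocked at fork node EmailOpen ∈ conditioning set.
{CouponUse, EmailOpen} contains no descendant of WebVisits and blocks every backdoor path.
Every element of {CouponUse, EmailOpen} is needed (dropping CouponUse leaves P1 open; dropping EmailOpen leaves P2 open), so no proper subset is valid.
Among all size-2 subsets of the eligible variables, only {CouponUse, EmailOpen} blocks every backdoor path, so it is the unique smallest valid adjustment set.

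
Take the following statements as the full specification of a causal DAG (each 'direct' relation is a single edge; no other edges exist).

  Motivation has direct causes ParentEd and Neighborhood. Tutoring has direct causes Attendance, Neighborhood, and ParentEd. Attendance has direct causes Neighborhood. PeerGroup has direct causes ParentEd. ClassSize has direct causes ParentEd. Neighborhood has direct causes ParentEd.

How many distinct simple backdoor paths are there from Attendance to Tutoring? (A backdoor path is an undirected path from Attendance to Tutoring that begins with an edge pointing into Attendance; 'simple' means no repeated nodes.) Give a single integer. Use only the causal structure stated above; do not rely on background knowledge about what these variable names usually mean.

3

A backdoor path from Attendance to Tutoring is any simple undirected path whose first edge points into Attendance (i.e. leaves Attendance via a parent).
Parents of Attendance: {Neighborhood}.
Enumerating:
  P1: Attendance <- Neighborhood <- ParentEd -> Tutoring
  P2: Attendance <- Neighborhood -> Motivation <- ParentEd -> Tutoring
  P3: Attendance <- Neighborhood -> Tutoring
That exhausts the simple backdoor paths. Count: 3.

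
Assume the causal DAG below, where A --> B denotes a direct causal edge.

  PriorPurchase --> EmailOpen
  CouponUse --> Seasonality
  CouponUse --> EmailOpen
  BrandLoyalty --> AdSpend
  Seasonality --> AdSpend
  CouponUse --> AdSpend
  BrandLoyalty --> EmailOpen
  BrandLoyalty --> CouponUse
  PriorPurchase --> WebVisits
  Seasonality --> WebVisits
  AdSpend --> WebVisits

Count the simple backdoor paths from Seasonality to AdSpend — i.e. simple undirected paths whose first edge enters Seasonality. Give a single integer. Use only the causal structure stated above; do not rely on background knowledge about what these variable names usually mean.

A backdoor path from Seasonality to AdSpend is any simple undirected path whose first edge points into Seasonality (i.e. leaves Seasonality via a parent).
Parents of Seasonality: {CouponUse}.
Enumerating:
  P1: Seasonality <- CouponUse <- BrandLoyalty -> AdSpend
  P2: Seasonality <- CouponUse <- BrandLoyalty -> EmailOpen <- PriorPurchase -> WebVisits <- AdSpend
  P3: Seasonality <- CouponUse -> AdSpend
  P4: Seasonality <- CouponUse -> EmailOpen <- PriorPurchase -> WebVisits <- AdSpend
  P5: Seasonality <- CouponUse -> EmailOpen <- BrandLoyalty -> AdSpend
That exhausts the simple backdoor paths. Count: 5.

5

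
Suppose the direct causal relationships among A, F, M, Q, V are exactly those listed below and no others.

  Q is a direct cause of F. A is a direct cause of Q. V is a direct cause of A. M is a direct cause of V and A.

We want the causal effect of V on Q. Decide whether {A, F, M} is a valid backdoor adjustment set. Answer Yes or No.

No

Backdoor paths from V to Q (paths whose first edge points into V):
  P1: V <- M -> A -> Q
Condition 1 (no descendant of V in the set): FAILS — A and F are descendants of V.
Condition 2 (every backdoor path blocked by {A, F, M}):
  P1: blocked at fork node M ∈ conditioning set.
{A, F, M} does not satisfy the backdoor criterion.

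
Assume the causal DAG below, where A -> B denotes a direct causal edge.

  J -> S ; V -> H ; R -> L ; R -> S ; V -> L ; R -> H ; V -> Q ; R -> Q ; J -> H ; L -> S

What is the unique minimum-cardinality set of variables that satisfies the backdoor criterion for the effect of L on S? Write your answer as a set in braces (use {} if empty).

Variables eligible for adjustment (non-descendants of L, excluding L and S): {H, J, Q, R, V}.
Backdoor paths from L to S:
  P1: L <- V -> Q <- R -> H <- J -> S
  P2: L <- V -> Q <- R -> S
  P3: L <- V -> H <- R -> S
  P4: L <- V -> H <- J -> S
  P5: L <- R -> Q <- V -> H <- J -> S
  P6: L <- R -> H <- J -> S
  P7: L <- R -> S
The empty set is not sufficient: P7 (L <- R -> S) has no collider blocking it and no conditioned non-collider, so it is open.
Try {R}:
  P1: blocked at collider Q (neither it nor any descendant is in the conditioning set).
  P2: blocked at collider Q (neither it nor any descendant is in the conditioning set).
  P3: blocked at collider H (neither it nor any descendant is in the conditioning set).
  P4: blocked at collider H (neither it nor any descendant is in the conditioning set).
  P5: blocked at fork node R ∈ conditioning set.
  P6: blocked at fork node R ∈ conditioning set.
  P7: blocked at fork node R ∈ conditioning set.
{R} contains no descendant of L and blocks every backdoor path.
No other singleton works — e.g. {V} leaves P7 open — so {R} is the unique smallest valid adjustment set.

{R}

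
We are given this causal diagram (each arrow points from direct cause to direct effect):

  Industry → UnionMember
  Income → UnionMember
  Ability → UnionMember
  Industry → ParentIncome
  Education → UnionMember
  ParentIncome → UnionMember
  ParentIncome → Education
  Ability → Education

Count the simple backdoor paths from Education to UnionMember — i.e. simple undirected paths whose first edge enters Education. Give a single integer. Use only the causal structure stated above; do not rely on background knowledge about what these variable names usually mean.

3

A backdoor path from Education to UnionMember is any simple undirected path whose first edge points into Education (i.e. leaves Education via a parent).
Parents of Education: {Ability, ParentIncome}.
Enumerating:
  P1: Education <- Ability -> UnionMember
  P2: Education <- ParentIncome <- Industry -> UnionMember
  P3: Education <- ParentIncome -> UnionMember
That exhausts the simple backdoor paths. Count: 3.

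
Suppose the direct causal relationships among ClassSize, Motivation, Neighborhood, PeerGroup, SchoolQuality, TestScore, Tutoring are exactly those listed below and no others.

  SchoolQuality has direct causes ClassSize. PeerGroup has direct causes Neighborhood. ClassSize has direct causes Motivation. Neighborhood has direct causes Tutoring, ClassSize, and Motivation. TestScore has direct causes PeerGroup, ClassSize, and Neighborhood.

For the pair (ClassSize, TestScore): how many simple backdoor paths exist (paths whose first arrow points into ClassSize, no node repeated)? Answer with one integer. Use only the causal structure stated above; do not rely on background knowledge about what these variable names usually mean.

A backdoor path from ClassSize to TestScore is any simple undirected path whose first edge points into ClassSize (i.e. leaves ClassSize via a parent).
Parents of ClassSize: {Motivation}.
Enumerating:
  P1: ClassSize <- Motivation -> Neighborhood -> PeerGroup -> TestScore
  P2: ClassSize <- Motivation -> Neighborhood -> TestScore
That exhausts the simple backdoor paths. Count: 2.

2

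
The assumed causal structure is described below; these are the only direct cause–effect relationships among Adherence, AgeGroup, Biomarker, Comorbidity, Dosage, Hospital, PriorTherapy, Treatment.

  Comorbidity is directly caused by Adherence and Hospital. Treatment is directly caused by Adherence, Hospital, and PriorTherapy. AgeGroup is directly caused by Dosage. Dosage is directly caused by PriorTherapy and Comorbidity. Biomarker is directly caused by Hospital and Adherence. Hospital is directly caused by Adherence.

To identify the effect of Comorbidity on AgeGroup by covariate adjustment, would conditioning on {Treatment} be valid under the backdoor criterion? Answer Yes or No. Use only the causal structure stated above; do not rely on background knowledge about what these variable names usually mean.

Backdoor paths from Comorbidity to AgeGroup (paths whose first edge points into Comorbidity):
  P1: Comorbidity <- Adherence -> Hospital -> Treatment <- PriorTherapy -> Dosage -> AgeGroup
  P2: Comorbidity <- Adherence -> Biomarker <- Hospital -> Treatment <- PriorTherapy -> Dosage -> AgeGroup
  P3: Comorbidity <- Adherence -> Treatment <- PriorTherapy -> Dosage -> AgeGroup
  P4: Comorbidity <- Hospital <- Adherence -> Treatment <- PriorTherapy -> Dosage -> AgeGroup
  P5: Comorbidity <- Hospital -> Biomarker <- Adherence -> Treatment <- PriorTherapy -> Dosage -> AgeGroup
  P6: Comorbidity <- Hospital -> Treatment <- PriorTherapy -> Dosage -> AgeGroup
Condition 1 (no descendant of Comorbidity in the set): holds — descendants of Comorbidity are {AgeGroup, Dosage}; none are in {Treatment}.
Condition 2 (every backdoor path blocked by {Treatment}):
  P1: open — collider(s) Treatment are conditioned on (or have a conditioned descendant) and no non-collider on the path is in the set.
  P2: blocked at collider Biomarker (neither it nor any descendant is in the conditioning set).
  P3: open — collider(s) Treatment are conditioned on (or have a conditioned descendant) and no non-collider on the path is in the set.
  P4: open — collider(s) Treatment are conditioned on (or have a conditioned descendant) and no non-collider on the path is in the set.
  P5: blocked at collider Biomarker (neither it nor any descendant is in the conditioning set).
  P6: open — collider(s) Treatment are conditioned on (or have a conditioned descendant) and no non-collider on the path is in the set.
{Treatment} does not satisfy the backdoor criterion.

No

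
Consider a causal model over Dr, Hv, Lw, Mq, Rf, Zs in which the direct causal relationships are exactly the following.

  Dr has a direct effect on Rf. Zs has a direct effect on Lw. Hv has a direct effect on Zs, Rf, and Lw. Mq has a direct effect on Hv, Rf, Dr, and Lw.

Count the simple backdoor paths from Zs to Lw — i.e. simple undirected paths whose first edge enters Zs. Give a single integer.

A backdoor path from Zs to Lw is any simple undirected path whose first edge points into Zs (i.e. leaves Zs via a parent).
Parents of Zs: {Hv}.
Enumerating:
  P1: Zs <- Hv <- Mq -> Lw
  P2: Zs <- Hv -> Rf <- Mq -> Lw
  P3: Zs <- Hv -> Rf <- Dr <- Mq -> Lw
  P4: Zs <- Hv -> Lw
That exhausts the simple backdoor paths. Count: 4.

4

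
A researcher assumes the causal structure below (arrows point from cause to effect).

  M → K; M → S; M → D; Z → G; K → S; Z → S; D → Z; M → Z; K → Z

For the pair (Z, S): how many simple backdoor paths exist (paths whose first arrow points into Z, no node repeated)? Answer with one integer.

6

A backdoor path from Z to S is any simple undirected path whose first edge points into Z (i.e. leaves Z via a parent).
Parents of Z: {D, K, M}.
Enumerating:
  P1: Z <- M -> K -> S
  P2: Z <- M -> S
  P3: Z <- K <- M -> S
  P4: Z <- K -> S
  P5: Z <- D <- M -> K -> S
  P6: Z <- D <- M -> S
That exhausts the simple backdoor paths. Count: 6.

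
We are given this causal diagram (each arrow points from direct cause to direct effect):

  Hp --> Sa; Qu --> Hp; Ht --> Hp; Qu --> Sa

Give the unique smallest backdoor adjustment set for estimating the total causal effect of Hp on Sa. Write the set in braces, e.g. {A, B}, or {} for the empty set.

{Qu}

Variables eligible for adjustment (non-descendants of Hp, excluding Hp and Sa): {Ht, Qu}.
Backdoor paths from Hp to Sa:
  P1: Hp <- Qu -> Sa
The empty set is not sufficient: P1 (Hp <- Qu -> Sa) has no collider blocking it and no conditioned non-collider, so it is open.
Try {Qu}:
  P1: blocked at fork node Qu ∈ conditioning set.
{Qu} contains no descendant of Hp and blocks every backdoor path.
No other singleton works — e.g. {Ht} leaves P1 open — so {Qu} is the unique smallest valid adjustment set.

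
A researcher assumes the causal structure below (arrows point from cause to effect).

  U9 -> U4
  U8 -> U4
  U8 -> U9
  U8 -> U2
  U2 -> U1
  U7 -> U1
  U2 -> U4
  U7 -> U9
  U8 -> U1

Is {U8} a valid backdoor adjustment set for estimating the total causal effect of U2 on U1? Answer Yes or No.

Backdoor paths from U2 to U1 (paths whose first edge points into U2):
  P1: U2 <- U8 -> U9 <- U7 -> U1
  P2: U2 <- U8 -> U4 <- U9 <- U7 -> U1
  P3: U2 <- U8 -> U1
Condition 1 (no descendant of U2 in the set): holds — descendants of U2 are {U1, U4}; none are in {U8}.
Condition 2 (every backdoor path blocked by {U8}):
  P1: blocked at fork node U8 ∈ conditioning set.
  P2: blocked at fork node U8 ∈ conditioning set.
  P3: blocked at fork node U8 ∈ conditioning set.
{U8} satisfies the backdoor criterion.

Yes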